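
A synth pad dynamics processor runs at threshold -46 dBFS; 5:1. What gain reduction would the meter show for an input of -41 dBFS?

Overshoot = -41 − (-46) = 5 dB.
At 5:1, output sits 5/5 = 1 dB above threshold.
So the signal is attenuated by 5 − 1 = 4 dB.

4 dB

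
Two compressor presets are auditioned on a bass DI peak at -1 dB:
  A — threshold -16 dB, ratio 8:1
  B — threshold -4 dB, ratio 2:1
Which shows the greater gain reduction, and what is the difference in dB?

A: 15 dB over, compressed to 1.875 dB over, so 13.125 dB of GR.
B: 3 dB over, compressed to 1.5 dB over, so 1.5 dB of GR.
A applies 11.625 dB more gain reduction.

A, by 11.625 dB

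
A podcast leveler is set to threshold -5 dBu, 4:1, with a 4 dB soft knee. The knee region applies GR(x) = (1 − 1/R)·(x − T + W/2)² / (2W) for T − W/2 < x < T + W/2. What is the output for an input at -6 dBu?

-6.09375 dBu

x − T + W/2 = -6 − (-5) + 2 = 1.
GR = (1 − 1/4) × 1² / 8 = 0.75 × 1 / 8 = 0.09375 dB.
Output = -6 − 0.09375 = -6.09375 dBu.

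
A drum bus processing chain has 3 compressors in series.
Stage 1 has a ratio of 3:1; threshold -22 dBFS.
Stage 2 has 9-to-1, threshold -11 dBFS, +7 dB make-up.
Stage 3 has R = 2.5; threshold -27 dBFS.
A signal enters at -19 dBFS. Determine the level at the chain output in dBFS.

Stage 1: -19 dBFS is 3 dB over -22 dBFS; at 3:1 that becomes 1 dB over, giving -21 dBFS.
Stage 2: -21 dBFS ≤ -11 dBFS, so stage 2 doesn't engage; make-up brings it to -14 dBFS.
Stage 3: overshoot 13 dB → 13/2.5 = 5.2 dB → -21.8 dBFS.

-21.8 dBFS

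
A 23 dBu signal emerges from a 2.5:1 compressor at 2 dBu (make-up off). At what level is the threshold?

-12 dBu

Gain reduction = 23 − 2 = 21 dB; output overshoot = GR / (R − 1) = 21 / 1.5 = 14 dB.
Threshold = output − output overshoot = 2 − 14 = -12 dBu.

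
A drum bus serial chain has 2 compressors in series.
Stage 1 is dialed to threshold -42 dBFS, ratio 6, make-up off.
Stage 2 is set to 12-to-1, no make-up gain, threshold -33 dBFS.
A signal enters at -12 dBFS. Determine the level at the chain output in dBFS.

-37 dBFS

Stage 1: -12 dBFS is 30 dB over -42 dBFS; at 6:1 that becomes 5 dB over, giving -37 dBFS.
Stage 2: -37 dBFS is at or below the -33 dBFS threshold — no compression; output -37 dBFS.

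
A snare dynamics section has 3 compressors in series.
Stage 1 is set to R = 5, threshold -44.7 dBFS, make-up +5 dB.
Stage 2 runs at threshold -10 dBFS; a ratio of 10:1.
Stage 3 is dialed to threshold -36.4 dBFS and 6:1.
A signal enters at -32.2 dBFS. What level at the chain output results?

Stage 1: -32.2 dBFS is 12.5 dB over -44.7 dBFS; at 5:1 that becomes 2.5 dB over, giving -42.2 dBFS; +5 dB make-up → -37.2 dBFS.
Stage 2: below threshold (-37.2 ≤ -10); passes unchanged; output -37.2 dBFS.
Stage 3: -37.2 dBFS ≤ -36.4 dBFS, so stage 3 doesn't engage; output -37.2 dBFS.

-37.2 dBFS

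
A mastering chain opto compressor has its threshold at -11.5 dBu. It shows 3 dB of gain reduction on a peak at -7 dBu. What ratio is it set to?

Input overshoot = -7 − (-11.5) = 4.5 dB.
Output overshoot = 4.5 − 3 = 1.5 dB.
Ratio = input overshoot / output overshoot = 4.5 / 1.5 = 3.

3:1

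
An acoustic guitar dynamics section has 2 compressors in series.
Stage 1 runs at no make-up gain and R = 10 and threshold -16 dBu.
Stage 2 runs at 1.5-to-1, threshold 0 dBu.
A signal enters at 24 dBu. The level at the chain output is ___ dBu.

-12 dBu

Stage 1: 40 dB above -16 dBu, reduced 10:1 to 4 dB above → -12 dBu.
Stage 2: -12 dBu is at or below the 0 dBu threshold — no compression; output -12 dBu.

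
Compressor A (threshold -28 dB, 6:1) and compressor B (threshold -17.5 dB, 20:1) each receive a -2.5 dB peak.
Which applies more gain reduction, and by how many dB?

A, by 7 dB

A: 25.5 dB over, compressed to 4.25 dB over, so 21.25 dB of GR.
B: 15 dB over, compressed to 0.75 dB over, so 14.25 dB of GR.
A reduces 7 dB more.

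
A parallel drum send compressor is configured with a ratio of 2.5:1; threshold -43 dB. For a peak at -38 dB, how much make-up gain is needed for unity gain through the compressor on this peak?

Without make-up, output = threshold + overshoot/2.5 = -43 + 2 = -41 dB.
Gap to target: 3 dB.

3 dB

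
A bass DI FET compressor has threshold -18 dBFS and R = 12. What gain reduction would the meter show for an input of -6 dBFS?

11 dB

-6 dBFS exceeds the threshold by 12 dB.
After 12:1 compression the overshoot becomes 12/12 = 1 dB.
GR = overshoot in − overshoot out = 12 − 1 = 11 dB.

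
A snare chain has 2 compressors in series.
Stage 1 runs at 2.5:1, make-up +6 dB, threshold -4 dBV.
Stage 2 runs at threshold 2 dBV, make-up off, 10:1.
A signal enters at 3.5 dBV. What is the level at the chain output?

2.3 dBV

Stage 1: 7.5 dB above -4 dBV, reduced 2.5:1 to 3 dB above → -1 dBV; +6 dB make-up → 5 dBV.
Stage 2: overshoot 3 dB → 3/10 = 0.3 dB → 2.3 dBV.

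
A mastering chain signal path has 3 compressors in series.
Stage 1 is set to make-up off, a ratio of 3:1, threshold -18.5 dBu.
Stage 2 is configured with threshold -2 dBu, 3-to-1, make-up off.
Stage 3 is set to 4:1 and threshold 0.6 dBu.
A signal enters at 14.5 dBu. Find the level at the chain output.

Stage 1: 14.5 dBu is 33 dB over -18.5 dBu; at 3:1 that becomes 11 dB over, giving -7.5 dBu.
Stage 2: -7.5 dBu ≤ -2 dBu, so stage 2 doesn't engage; output -7.5 dBu.
Stage 3: below threshold (-7.5 ≤ 0.6); passes unchanged; output -7.5 dBu.

-7.5 dBu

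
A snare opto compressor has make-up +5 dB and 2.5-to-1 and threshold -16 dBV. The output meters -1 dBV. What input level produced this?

Remove make-up: -1 − 5 = -6 dBV.
The compressed level sits -6 − (-16) = 10 dB over threshold.
Undo the ratio: input overshoot = 10 × 2.5 = 25 dB, giving input = 9 dBV.

9 dBV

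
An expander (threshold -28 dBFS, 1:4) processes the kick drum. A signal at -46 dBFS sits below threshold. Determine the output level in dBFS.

Undershoot = (-28) − (-46) = 18 dB.
At 1:4, that expands to 72 dB under threshold.
Output = -28 − 72 = -100 dBFS.

-100 dBFS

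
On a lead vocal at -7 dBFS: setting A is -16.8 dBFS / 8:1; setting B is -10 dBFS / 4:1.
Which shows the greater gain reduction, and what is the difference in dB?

A: 9.8 dB over, compressed to 1.225 dB over, so 8.575 dB of GR.
B: 3 dB over, compressed to 0.75 dB over, so 2.25 dB of GR.
Difference: 6.325 dB in favour of A.

A, by 6.325 dB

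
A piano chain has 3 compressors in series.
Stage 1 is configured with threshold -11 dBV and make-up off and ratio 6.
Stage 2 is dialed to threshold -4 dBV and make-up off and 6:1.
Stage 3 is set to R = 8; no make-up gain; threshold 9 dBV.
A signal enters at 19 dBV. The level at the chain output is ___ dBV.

-6 dBV

Stage 1: 19 dBV is 30 dB over -11 dBV; at 6:1 that becomes 5 dB over, giving -6 dBV.
Stage 2: -6 dBV ≤ -4 dBV, so stage 2 doesn't engage; output -6 dBV.
Stage 3: -6 dBV is at or below the 9 dBV threshold — no compression; output -6 dBV.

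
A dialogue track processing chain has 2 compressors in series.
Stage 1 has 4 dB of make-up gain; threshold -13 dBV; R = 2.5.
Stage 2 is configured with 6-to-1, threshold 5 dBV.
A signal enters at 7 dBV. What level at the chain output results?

-1 dBV

Stage 1: overshoot 20 dB → 20/2.5 = 8 dB → -5 dBV; +4 dB make-up → -1 dBV.
Stage 2: -1 dBV ≤ 5 dBV, so stage 2 doesn't engage; output -1 dBV.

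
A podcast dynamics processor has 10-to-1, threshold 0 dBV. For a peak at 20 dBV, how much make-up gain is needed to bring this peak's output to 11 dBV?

The peak compresses to 0 + 20/10 = 2 dBV.
To reach 11 dBV requires 11 − 2 = 9 dB of make-up.

9 dB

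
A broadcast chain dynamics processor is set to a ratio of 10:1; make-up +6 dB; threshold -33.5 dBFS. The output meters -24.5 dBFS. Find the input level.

Remove make-up: -24.5 − 6 = -30.5 dBFS.
The compressed level sits -30.5 − (-33.5) = 3 dB over threshold.
Before 10:1 compression the overshoot was 3 × 10 = 30 dB, so input = -33.5 + 30 = -3.5 dBFS.

-3.5 dBFS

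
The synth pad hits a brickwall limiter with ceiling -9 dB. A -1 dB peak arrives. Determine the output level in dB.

-9 dB

At ∞:1, everything above -9 dB is held at the ceiling.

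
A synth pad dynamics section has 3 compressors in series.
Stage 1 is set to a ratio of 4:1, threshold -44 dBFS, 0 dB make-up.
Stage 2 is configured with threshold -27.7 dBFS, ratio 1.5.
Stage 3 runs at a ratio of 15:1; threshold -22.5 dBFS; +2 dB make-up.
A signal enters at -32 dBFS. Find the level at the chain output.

Stage 1: -32 dBFS is 12 dB over -44 dBFS; at 4:1 that becomes 3 dB over, giving -41 dBFS.
Stage 2: below threshold (-41 ≤ -27.7); passes unchanged; output -41 dBFS.
Stage 3: below threshold (-41 ≤ -22.5); passes unchanged; make-up brings it to -39 dBFS.

-39 dBFS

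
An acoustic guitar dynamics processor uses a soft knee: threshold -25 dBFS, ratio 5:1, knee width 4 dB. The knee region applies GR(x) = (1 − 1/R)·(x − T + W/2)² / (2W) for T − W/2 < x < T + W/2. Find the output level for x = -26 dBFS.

-26.1 dBFS

x − T + W/2 = -26 − (-25) + 2 = 1.
GR = (1 − 1/5) × 1² / 8 = 0.8 × 1 / 8 = 0.1 dB.
Output = -26 − 0.1 = -26.1 dBFS.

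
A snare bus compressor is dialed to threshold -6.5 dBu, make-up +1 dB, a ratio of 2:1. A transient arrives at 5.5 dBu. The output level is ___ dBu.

The input is 12 dB above the -6.5 dBu threshold.
At 2:1 the overshoot is divided by 2, leaving 6 dB above threshold.
So the level is -6.5 + 6 = -0.5 dBu; make-up adds 1 dB, giving 0.5 dBu.

0.5 dBu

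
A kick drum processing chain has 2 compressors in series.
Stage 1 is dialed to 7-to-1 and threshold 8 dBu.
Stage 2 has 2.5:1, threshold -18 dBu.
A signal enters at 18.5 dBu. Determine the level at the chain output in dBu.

Stage 1: 10.5 dB above 8 dBu, reduced 7:1 to 1.5 dB above → 9.5 dBu.
Stage 2: overshoot 27.5 dB → 27.5/2.5 = 11 dB → -7 dBu.

-7 dBu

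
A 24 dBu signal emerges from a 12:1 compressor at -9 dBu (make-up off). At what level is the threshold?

-12 dBu

Let T be the threshold. Output overshoot = (input overshoot)/R, so -9 − T = (24 − T)/12.
12·(-9 − T) = 24 − T → 11·T = -108 − 24 = -132.
T = -132/11 = -12 dBu.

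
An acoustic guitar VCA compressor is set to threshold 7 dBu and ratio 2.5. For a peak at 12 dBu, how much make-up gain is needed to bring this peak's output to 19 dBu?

Overshoot 5 dB → 5/2.5 = 2 dB after compression, so the compressed level is 7 + 2 = 9 dBu.
Make-up = target − compressed = 19 − 9 = 10 dB.

10 dB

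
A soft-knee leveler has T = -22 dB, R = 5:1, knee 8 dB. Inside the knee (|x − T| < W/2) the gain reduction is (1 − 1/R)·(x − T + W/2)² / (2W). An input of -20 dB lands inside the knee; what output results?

-21.8 dB

x − T + W/2 = -20 − (-22) + 4 = 6.
GR = (1 − 1/5) × 6² / 16 = 0.8 × 36 / 16 = 1.8 dB.
Output = -20 − 1.8 = -21.8 dB.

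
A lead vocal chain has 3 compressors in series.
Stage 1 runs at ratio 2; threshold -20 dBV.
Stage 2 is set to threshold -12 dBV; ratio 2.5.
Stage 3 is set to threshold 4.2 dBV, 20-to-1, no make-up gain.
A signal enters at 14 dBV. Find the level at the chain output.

Stage 1: overshoot 34 dB → 34/2 = 17 dB → -3 dBV.
Stage 2: -3 dBV is 9 dB over -12 dBV; at 2.5:1 that becomes 3.6 dB over, giving -8.4 dBV.
Stage 3: -8.4 dBV ≤ 4.2 dBV, so stage 3 doesn't engage; output -8.4 dBV.

-8.4 dBV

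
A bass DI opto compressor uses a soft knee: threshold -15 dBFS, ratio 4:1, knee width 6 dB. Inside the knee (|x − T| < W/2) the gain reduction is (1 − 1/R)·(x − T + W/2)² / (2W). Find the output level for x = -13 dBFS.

x − T + W/2 = -13 − (-15) + 3 = 5.
GR = (1 − 1/4) × 5² / 12 = 0.75 × 25 / 12 = 1.5625 dB.
Output = -13 − 1.5625 = -14.5625 dBFS.

-14.5625 dBFS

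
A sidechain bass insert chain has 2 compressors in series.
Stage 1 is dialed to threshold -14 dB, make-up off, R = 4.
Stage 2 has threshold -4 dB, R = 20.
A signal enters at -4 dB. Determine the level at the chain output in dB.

-11.5 dB

Stage 1: 10 dB above -14 dB, reduced 4:1 to 2.5 dB above → -11.5 dB.
Stage 2: -11.5 dB is at or below the -4 dB threshold — no compression; output -11.5 dB.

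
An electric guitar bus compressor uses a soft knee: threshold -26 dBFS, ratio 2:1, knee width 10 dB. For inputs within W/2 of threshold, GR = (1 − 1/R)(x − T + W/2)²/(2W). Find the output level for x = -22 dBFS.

-24.025 dBFS

x − T + W/2 = -22 − (-26) + 5 = 9.
GR = (1 − 1/2) × 9² / 20 = 0.5 × 81 / 20 = 2.025 dB.
Output = -22 − 2.025 = -24.025 dBFS.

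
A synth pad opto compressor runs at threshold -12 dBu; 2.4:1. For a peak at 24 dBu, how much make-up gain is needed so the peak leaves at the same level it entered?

Without make-up, output = threshold + overshoot/2.4 = -12 + 15 = 3 dBu.
Gap to target: 21 dB.

21 dB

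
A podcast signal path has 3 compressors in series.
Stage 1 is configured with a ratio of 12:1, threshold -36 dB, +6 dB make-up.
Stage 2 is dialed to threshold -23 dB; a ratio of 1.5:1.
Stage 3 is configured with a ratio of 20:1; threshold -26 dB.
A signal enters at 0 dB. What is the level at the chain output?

Stage 1: overshoot 36 dB → 36/12 = 3 dB → -33 dB; +6 dB make-up → -27 dB.
Stage 2: below threshold (-27 ≤ -23); passes unchanged; output -27 dB.
Stage 3: below threshold (-27 ≤ -26); passes unchanged; output -27 dB.

-27 dB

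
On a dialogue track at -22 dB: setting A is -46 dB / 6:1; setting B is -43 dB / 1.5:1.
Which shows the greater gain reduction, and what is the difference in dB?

A, by 13 dB

A: 24 dB over, compressed to 4 dB over, so 20 dB of GR.
B: 21 dB over, compressed to 14 dB over, so 7 dB of GR.
A reduces 13 dB more.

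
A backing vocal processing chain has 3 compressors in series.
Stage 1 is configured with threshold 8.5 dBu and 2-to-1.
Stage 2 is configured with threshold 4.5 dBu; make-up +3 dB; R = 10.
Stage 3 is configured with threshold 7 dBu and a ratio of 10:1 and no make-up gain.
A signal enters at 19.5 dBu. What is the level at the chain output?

Stage 1: 11 dB above 8.5 dBu, reduced 2:1 to 5.5 dB above → 14 dBu.
Stage 2: 14 dBu is 9.5 dB over 4.5 dBu; at 10:1 that becomes 0.95 dB over, giving 5.45 dBu; +3 dB make-up → 8.45 dBu.
Stage 3: 1.45 dB above 7 dBu, reduced 10:1 to 0.145 dB above → 7.145 dBu.

7.145 dBu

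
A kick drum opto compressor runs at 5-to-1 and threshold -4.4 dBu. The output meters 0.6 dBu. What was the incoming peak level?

20.6 dBu

That's 5 dB above the -4.4 dBu threshold.
Undo the ratio: input overshoot = 5 × 5 = 25 dB, giving input = 20.6 dBu.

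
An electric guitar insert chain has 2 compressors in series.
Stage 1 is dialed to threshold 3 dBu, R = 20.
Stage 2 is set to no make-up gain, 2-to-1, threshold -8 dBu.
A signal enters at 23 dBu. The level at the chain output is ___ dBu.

Stage 1: overshoot 20 dB → 20/20 = 1 dB → 4 dBu.
Stage 2: 12 dB above -8 dBu, reduced 2:1 to 6 dB above → -2 dBu.

-2 dBu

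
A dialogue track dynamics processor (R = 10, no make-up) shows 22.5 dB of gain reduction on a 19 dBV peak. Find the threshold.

Let T be the threshold. Output overshoot = (input overshoot)/R, so -3.5 − T = (19 − T)/10.
10·(-3.5 − T) = 19 − T → 9·T = -35 − 19 = -54.
T = -54/9 = -6 dBV.

-6 dBV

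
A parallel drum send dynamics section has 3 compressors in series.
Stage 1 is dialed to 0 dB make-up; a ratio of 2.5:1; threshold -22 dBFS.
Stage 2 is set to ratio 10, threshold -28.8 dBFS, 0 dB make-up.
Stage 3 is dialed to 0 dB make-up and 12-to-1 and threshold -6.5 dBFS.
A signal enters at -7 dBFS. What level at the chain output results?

-27.52 dBFS

Stage 1: -7 dBFS is 15 dB over -22 dBFS; at 2.5:1 that becomes 6 dB over, giving -16 dBFS.
Stage 2: 12.8 dB above -28.8 dBFS, reduced 10:1 to 1.28 dB above → -27.52 dBFS.
Stage 3: -27.52 dBFS ≤ -6.5 dBFS, so stage 3 doesn't engage; output -27.52 dBFS.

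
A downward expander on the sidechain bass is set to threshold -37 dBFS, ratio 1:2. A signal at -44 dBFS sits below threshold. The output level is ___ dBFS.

-51 dBFS

Below threshold, a 1:2 expander applies gain = (2−1)×(T − x) of attenuation.
(2−1) × 7 = 7 dB, so output = -44 − 7 = -51 dBFS.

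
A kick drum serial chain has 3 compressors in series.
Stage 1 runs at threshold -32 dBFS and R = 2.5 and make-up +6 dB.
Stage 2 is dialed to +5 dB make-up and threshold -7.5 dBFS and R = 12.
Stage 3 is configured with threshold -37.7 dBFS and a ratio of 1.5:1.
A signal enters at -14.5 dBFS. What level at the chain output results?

-21.9 dBFS

Stage 1: overshoot 17.5 dB → 17.5/2.5 = 7 dB → -25 dBFS; +6 dB make-up → -19 dBFS.
Stage 2: -19 dBFS ≤ -7.5 dBFS, so stage 2 doesn't engage; make-up brings it to -14 dBFS.
Stage 3: -14 dBFS is 23.7 dB over -37.7 dBFS; at 1.5:1 that becomes 15.8 dB over, giving -21.9 dBFS.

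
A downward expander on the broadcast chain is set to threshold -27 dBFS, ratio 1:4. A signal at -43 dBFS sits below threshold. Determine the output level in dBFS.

-91 dBFS

Undershoot = (-27) − (-43) = 16 dB.
At 1:4, that expands to 64 dB under threshold.
Output = -27 − 64 = -91 dBFS.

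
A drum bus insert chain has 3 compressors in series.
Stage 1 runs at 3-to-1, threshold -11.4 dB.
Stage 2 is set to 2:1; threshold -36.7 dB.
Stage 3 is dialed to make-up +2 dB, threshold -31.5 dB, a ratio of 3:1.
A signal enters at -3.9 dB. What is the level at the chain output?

-26.6 dB

Stage 1: 7.5 dB above -11.4 dB, reduced 3:1 to 2.5 dB above → -8.9 dB.
Stage 2: 27.8 dB above -36.7 dB, reduced 2:1 to 13.9 dB above → -22.8 dB.
Stage 3: 8.7 dB above -31.5 dB, reduced 3:1 to 2.9 dB above → -28.6 dB; +2 dB make-up → -26.6 dB.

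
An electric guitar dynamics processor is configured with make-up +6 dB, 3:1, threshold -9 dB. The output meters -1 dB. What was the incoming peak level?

Before make-up, the level was -1 − 6 = -7 dB.
The compressed level sits -7 − (-9) = 2 dB over threshold.
Before 3:1 compression the overshoot was 2 × 3 = 6 dB, so input = -9 + 6 = -3 dB.

-3 dB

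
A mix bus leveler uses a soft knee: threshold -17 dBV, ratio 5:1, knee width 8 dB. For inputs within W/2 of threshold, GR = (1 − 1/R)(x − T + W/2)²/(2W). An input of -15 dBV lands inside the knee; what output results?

-16.8 dBV

x − T + W/2 = -15 − (-17) + 4 = 6.
GR = (1 − 1/5) × 6² / 16 = 0.8 × 36 / 16 = 1.8 dB.
Output = -15 − 1.8 = -16.8 dBV.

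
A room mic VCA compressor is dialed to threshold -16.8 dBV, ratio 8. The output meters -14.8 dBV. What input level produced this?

That's 2 dB above the -16.8 dBV threshold.
Undo the ratio: input overshoot = 2 × 8 = 16 dB, giving input = -0.8 dBV.

-0.8 dBV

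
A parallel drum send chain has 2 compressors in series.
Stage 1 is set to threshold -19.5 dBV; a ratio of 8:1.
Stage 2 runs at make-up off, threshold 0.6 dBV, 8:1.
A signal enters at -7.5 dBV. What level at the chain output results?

Stage 1: overshoot 12 dB → 12/8 = 1.5 dB → -18 dBV.
Stage 2: -18 dBV is at or below the 0.6 dBV threshold — no compression; output -18 dBV.

-18 dBV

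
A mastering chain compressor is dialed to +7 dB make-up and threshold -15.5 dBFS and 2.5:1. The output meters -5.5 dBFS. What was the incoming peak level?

Remove make-up: -5.5 − 7 = -12.5 dBFS.
Post-compression overshoot = -12.5 − (-15.5) = 3 dB.
Before 2.5:1 compression the overshoot was 3 × 2.5 = 7.5 dB, so input = -15.5 + 7.5 = -8 dBFS.

-8 dBFS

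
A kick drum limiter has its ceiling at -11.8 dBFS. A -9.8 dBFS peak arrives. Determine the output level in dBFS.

At ∞:1, everything above -11.8 dBFS is held at the ceiling.

-11.8 dBFS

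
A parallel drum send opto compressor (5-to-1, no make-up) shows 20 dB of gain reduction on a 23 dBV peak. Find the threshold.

Input is 25 dB above T (since output overshoot × R = input overshoot: (3 − T)·5 = 23 − T gives T = -2 dBV).
Check: -2 + (23 − (-2))/5 = -2 + 5 = 3 dBV. ✓

-2 dBV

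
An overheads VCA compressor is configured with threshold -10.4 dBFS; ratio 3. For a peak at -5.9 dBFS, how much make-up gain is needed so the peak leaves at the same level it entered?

3 dB

Without make-up, output = threshold + overshoot/3 = -10.4 + 1.5 = -8.9 dBFS.
Gap to target: 3 dB.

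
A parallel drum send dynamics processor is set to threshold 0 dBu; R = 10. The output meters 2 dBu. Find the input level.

20 dBu

The compressed level sits 2 − 0 = 2 dB over threshold.
Input overshoot = R × output overshoot = 20 dB → input = 0 + 20 = 20 dBu.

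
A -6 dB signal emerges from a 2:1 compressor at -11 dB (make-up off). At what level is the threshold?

Gain reduction = -6 − (-11) = 5 dB; output overshoot = GR / (R − 1) = 5 / 1 = 5 dB.
Threshold = output − output overshoot = -11 − 5 = -16 dB.

-16 dB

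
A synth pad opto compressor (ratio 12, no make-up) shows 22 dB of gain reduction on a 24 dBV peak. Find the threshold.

0 dBV

Input is 24 dB above T (since output overshoot × R = input overshoot: (2 − T)·12 = 24 − T gives T = 0 dBV).
Check: 0 + (24 − 0)/12 = 0 + 2 = 2 dBV. ✓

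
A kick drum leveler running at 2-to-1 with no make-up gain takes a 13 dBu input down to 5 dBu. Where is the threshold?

-3 dBu

Let T be the threshold. Output overshoot = (input overshoot)/R, so 5 − T = (13 − T)/2.
2·(5 − T) = 13 − T → 1·T = 10 − 13 = -3.
T = -3/1 = -3 dBu.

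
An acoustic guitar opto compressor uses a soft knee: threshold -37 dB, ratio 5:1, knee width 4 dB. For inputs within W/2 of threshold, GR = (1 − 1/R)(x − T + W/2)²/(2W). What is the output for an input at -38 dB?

-38.1 dB

x − T + W/2 = -38 − (-37) + 2 = 1.
GR = (1 − 1/5) × 1² / 8 = 0.8 × 1 / 8 = 0.1 dB.
Output = -38 − 0.1 = -38.1 dB.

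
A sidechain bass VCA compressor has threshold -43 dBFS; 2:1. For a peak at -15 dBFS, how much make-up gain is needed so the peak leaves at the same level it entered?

Without make-up, output = threshold + overshoot/2 = -43 + 14 = -29 dBFS.
Gap to target: 14 dB.

14 dB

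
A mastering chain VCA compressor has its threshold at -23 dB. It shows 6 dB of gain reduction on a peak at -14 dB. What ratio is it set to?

3:1

Input overshoot = -14 − (-23) = 9 dB.
Output overshoot = 9 − 6 = 3 dB.
Ratio = input overshoot / output overshoot = 9 / 3 = 3.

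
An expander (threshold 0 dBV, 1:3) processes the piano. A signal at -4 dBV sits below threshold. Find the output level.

Undershoot = 0 − (-4) = 4 dB.
At 1:3, that expands to 12 dB under threshold.
Output = 0 − 12 = -12 dBV.

-12 dBV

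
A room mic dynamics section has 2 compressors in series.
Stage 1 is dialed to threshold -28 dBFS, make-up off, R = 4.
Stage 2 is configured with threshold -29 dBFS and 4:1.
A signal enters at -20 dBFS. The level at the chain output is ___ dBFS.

Stage 1: 8 dB above -28 dBFS, reduced 4:1 to 2 dB above → -26 dBFS.
Stage 2: -26 dBFS is 3 dB over -29 dBFS; at 4:1 that becomes 0.75 dB over, giving -28.25 dBFS.

-28.25 dBFS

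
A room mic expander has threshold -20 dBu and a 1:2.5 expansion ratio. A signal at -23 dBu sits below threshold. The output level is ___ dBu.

-27.5 dBu

Undershoot = (-20) − (-23) = 3 dB.
At 1:2.5, that expands to 7.5 dB under threshold.
Output = -20 − 7.5 = -27.5 dBu.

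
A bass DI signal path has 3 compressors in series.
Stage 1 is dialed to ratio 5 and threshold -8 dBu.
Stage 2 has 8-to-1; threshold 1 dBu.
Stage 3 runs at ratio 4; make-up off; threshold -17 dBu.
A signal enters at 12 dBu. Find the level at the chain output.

-13.75 dBu

Stage 1: 20 dB above -8 dBu, reduced 5:1 to 4 dB above → -4 dBu.
Stage 2: -4 dBu ≤ 1 dBu, so stage 2 doesn't engage; output -4 dBu.
Stage 3: 13 dB above -17 dBu, reduced 4:1 to 3.25 dB above → -13.75 dBu.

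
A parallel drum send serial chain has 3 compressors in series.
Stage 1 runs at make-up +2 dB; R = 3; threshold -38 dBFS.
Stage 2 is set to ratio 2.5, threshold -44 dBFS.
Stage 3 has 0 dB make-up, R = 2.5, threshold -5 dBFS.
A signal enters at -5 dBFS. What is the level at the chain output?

-36.4 dBFS

Stage 1: 33 dB above -38 dBFS, reduced 3:1 to 11 dB above → -27 dBFS; +2 dB make-up → -25 dBFS.
Stage 2: overshoot 19 dB → 19/2.5 = 7.6 dB → -36.4 dBFS.
Stage 3: -36.4 dBFS ≤ -5 dBFS, so stage 3 doesn't engage; output -36.4 dBFS.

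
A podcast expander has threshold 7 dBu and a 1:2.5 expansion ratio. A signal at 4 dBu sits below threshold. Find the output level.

-0.5 dBu

Undershoot = 7 − 4 = 3 dB.
At 1:2.5, that expands to 7.5 dB under threshold.
Output = 7 − 7.5 = -0.5 dBu.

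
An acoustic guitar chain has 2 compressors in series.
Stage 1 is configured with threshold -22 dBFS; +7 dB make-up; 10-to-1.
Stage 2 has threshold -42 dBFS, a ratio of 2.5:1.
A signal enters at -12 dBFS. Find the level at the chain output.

-30.8 dBFS

Stage 1: 10 dB above -22 dBFS, reduced 10:1 to 1 dB above → -21 dBFS; +7 dB make-up → -14 dBFS.
Stage 2: -14 dBFS is 28 dB over -42 dBFS; at 2.5:1 that becomes 11.2 dB over, giving -30.8 dBFS.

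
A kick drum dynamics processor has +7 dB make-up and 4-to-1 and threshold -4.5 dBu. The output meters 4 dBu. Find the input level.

1.5 dBu

Before make-up, the level was 4 − 7 = -3 dBu.
The compressed level sits -3 − (-4.5) = 1.5 dB over threshold.
Input overshoot = R × output overshoot = 6 dB → input = -4.5 + 6 = 1.5 dBu.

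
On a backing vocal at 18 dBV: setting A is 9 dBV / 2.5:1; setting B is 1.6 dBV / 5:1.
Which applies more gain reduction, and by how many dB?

A: overshoot 9 dB → output overshoot 3.6 dB → GR 5.4 dB.
B: overshoot 16.4 dB → output overshoot 3.28 dB → GR 13.12 dB.
B applies 7.72 dB more gain reduction.

B, by 7.72 dB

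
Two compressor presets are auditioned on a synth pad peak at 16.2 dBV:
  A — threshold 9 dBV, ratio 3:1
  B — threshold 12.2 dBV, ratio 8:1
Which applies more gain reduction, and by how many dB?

A: GR = 7.2 − 7.2/3 = 4.8 dB.
B: GR = 4 − 4/8 = 3.5 dB.
Difference: 1.3 dB in favour of A.

A, by 1.3 dB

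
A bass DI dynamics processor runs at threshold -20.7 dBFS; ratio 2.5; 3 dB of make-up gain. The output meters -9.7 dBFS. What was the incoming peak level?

Stripping the +3 dB make-up gives -12.7 dBFS at the gain stage.
Post-compression overshoot = -12.7 − (-20.7) = 8 dB.
Input overshoot = R × output overshoot = 20 dB → input = -20.7 + 20 = -0.7 dBFS.

-0.7 dBFS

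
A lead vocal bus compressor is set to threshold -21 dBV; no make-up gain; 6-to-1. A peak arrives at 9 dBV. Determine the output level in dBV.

-16 dBV

Overshoot: 9 − (-21) = 30 dB.
The 30 dB excess becomes 5 dB after 6:1 reduction.
Output = -21 + 5 = -16 dBV.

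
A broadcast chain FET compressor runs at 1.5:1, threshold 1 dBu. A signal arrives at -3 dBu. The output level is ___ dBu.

-3 dBu

-3 dBu is 4 dB below the 1 dBu threshold, so no gain reduction is applied.
Output = input = -3 dBu.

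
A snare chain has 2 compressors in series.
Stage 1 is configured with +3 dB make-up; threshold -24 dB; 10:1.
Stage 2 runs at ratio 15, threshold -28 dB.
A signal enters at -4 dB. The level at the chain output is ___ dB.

Stage 1: -4 dB is 20 dB over -24 dB; at 10:1 that becomes 2 dB over, giving -22 dB; +3 dB make-up → -19 dB.
Stage 2: overshoot 9 dB → 9/15 = 0.6 dB → -27.4 dB.

-27.4 dB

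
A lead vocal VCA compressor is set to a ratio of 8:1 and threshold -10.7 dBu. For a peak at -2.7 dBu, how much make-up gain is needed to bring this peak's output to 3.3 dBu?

Without make-up, output = threshold + overshoot/8 = -10.7 + 1 = -9.7 dBu.
Gap to target: 13 dB.

13 dB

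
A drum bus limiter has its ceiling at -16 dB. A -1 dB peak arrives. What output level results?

-16 dB

At ∞:1, everything above -16 dB is held at the ceiling.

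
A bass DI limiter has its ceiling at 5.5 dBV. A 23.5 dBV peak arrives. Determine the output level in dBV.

5.5 dBV

The limiter clamps the peak to its 5.5 dBV ceiling.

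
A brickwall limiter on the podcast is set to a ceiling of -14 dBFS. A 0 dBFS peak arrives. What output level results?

-14 dBFS

A brickwall limiter is an ∞:1 compressor: any input above the ceiling is clamped to -14 dBFS.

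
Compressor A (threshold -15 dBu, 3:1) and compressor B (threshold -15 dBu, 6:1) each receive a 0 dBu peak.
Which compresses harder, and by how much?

A: overshoot 15 dB → output overshoot 5 dB → GR 10 dB.
B: overshoot 15 dB → output overshoot 2.5 dB → GR 12.5 dB.
Difference: 2.5 dB in favour of B.

B, by 2.5 dB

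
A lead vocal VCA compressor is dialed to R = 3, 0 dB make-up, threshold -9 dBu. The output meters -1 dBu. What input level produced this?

Post-compression overshoot = -1 − (-9) = 8 dB.
Undo the ratio: input overshoot = 8 × 3 = 24 dB, giving input = 15 dBu.

15 dBu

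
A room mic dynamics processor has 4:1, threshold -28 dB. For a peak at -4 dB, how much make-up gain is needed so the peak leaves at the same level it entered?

The peak compresses to -28 + 24/4 = -22 dB.
To reach -4 dB requires -4 − (-22) = 18 dB of make-up.

18 dB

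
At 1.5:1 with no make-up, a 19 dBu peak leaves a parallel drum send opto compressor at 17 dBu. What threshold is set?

13 dBu

Input is 6 dB above T (since output overshoot × R = input overshoot: (17 − T)·1.5 = 19 − T gives T = 13 dBu).
Check: 13 + (19 − 13)/1.5 = 13 + 4 = 17 dBu. ✓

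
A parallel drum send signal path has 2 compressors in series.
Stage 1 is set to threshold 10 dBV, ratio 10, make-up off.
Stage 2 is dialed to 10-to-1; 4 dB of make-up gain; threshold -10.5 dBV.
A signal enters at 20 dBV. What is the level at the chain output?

Stage 1: overshoot 10 dB → 10/10 = 1 dB → 11 dBV.
Stage 2: overshoot 21.5 dB → 21.5/10 = 2.15 dB → -8.35 dBV; +4 dB make-up → -4.35 dBV.

-4.35 dBV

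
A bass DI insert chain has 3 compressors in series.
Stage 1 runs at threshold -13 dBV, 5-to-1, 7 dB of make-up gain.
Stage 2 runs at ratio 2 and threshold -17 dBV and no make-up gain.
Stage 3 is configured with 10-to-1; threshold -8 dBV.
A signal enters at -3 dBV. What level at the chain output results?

-10.5 dBV

Stage 1: overshoot 10 dB → 10/5 = 2 dB → -11 dBV; +7 dB make-up → -4 dBV.
Stage 2: 13 dB above -17 dBV, reduced 2:1 to 6.5 dB above → -10.5 dBV.
Stage 3: -10.5 dBV is at or below the -8 dBV threshold — no compression; output -10.5 dBV.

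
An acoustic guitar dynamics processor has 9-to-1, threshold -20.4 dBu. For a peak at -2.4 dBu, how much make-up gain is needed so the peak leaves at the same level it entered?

Overshoot 18 dB → 18/9 = 2 dB after compression, so the compressed level is -20.4 + 2 = -18.4 dBu.
Make-up = target − compressed = -2.4 − (-18.4) = 16 dB.

16 dB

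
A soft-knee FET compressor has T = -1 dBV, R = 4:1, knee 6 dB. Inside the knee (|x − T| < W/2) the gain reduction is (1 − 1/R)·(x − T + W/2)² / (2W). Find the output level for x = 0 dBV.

x − T + W/2 = 0 − (-1) + 3 = 4.
GR = (1 − 1/4) × 4² / 12 = 0.75 × 16 / 12 = 1 dB.
Output = 0 − 1 = -1 dBV.

-1 dBV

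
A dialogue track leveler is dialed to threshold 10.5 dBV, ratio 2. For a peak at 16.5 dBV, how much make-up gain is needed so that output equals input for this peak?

3 dB

Overshoot 6 dB → 6/2 = 3 dB after compression, so the compressed level is 10.5 + 3 = 13.5 dBV.
Make-up = target − compressed = 16.5 − 13.5 = 3 dB.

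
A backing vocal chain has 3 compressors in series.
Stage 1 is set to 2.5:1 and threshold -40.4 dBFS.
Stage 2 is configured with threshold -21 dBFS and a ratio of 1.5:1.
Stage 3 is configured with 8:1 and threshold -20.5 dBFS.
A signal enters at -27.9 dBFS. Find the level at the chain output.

-35.4 dBFS

Stage 1: overshoot 12.5 dB → 12.5/2.5 = 5 dB → -35.4 dBFS.
Stage 2: -35.4 dBFS ≤ -21 dBFS, so stage 2 doesn't engage; output -35.4 dBFS.
Stage 3: below threshold (-35.4 ≤ -20.5); passes unchanged; output -35.4 dBFS.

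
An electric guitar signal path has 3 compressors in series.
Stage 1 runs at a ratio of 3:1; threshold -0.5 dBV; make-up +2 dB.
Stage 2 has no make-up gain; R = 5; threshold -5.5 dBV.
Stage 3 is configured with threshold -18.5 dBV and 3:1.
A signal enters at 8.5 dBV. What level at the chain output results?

-13.5 dBV

Stage 1: 8.5 dBV is 9 dB over -0.5 dBV; at 3:1 that becomes 3 dB over, giving 2.5 dBV; +2 dB make-up → 4.5 dBV.
Stage 2: overshoot 10 dB → 10/5 = 2 dB → -3.5 dBV.
Stage 3: 15 dB above -18.5 dBV, reduced 3:1 to 5 dB above → -13.5 dBV.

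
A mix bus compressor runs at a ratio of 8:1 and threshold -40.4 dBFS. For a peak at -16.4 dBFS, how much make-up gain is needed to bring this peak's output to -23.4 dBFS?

Overshoot 24 dB → 24/8 = 3 dB after compression, so the compressed level is -40.4 + 3 = -37.4 dBFS.
Make-up = target − compressed = -23.4 − (-37.4) = 14 dB.

14 dB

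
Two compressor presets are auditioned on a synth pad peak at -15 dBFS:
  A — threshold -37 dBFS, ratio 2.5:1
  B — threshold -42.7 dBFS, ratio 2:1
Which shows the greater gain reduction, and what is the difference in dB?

A: overshoot 22 dB → output overshoot 8.8 dB → GR 13.2 dB.
B: overshoot 27.7 dB → output overshoot 13.85 dB → GR 13.85 dB.
B applies 0.65 dB more gain reduction.

B, by 0.65 dB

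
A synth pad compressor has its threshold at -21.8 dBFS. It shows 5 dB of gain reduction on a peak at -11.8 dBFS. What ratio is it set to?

2:1

Input overshoot = -11.8 − (-21.8) = 10 dB.
Output overshoot = 10 − 5 = 5 dB.
Ratio = input overshoot / output overshoot = 10 / 5 = 2.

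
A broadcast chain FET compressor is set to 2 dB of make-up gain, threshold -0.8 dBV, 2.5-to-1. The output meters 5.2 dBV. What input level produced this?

Before make-up, the level was 5.2 − 2 = 3.2 dBV.
Post-compression overshoot = 3.2 − (-0.8) = 4 dB.
Before 2.5:1 compression the overshoot was 4 × 2.5 = 10 dB, so input = -0.8 + 10 = 9.2 dBV.

9.2 dBV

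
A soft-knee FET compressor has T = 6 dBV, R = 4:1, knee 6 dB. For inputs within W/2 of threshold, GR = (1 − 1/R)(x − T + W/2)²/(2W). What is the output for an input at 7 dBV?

6 dBV

x − T + W/2 = 7 − 6 + 3 = 4.
GR = (1 − 1/4) × 4² / 12 = 0.75 × 16 / 12 = 1 dB.
Output = 7 − 1 = 6 dBV.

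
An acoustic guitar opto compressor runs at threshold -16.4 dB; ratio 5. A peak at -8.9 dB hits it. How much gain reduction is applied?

-8.9 dB exceeds the threshold by 7.5 dB.
At 5:1, output sits 7.5/5 = 1.5 dB above threshold.
GR = overshoot in − overshoot out = 7.5 − 1.5 = 6 dB.

6 dB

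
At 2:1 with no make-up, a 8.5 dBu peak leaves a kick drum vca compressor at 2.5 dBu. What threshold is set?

-3.5 dBu

Gain reduction = 8.5 − 2.5 = 6 dB; output overshoot = GR / (R − 1) = 6 / 1 = 6 dB.
Threshold = output − output overshoot = 2.5 − 6 = -3.5 dBu.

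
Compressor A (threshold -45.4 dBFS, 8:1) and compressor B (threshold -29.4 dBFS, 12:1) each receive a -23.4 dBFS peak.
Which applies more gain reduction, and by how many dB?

A: overshoot 22 dB → output overshoot 2.75 dB → GR 19.25 dB.
B: overshoot 6 dB → output overshoot 0.5 dB → GR 5.5 dB.
A reduces 13.75 dB more.

A, by 13.75 dB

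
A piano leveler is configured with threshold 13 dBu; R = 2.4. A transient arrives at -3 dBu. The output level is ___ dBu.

-3 dBu is 16 dB below the 13 dBu threshold, so no gain reduction is applied.
Output = input = -3 dBu.

-3 dBu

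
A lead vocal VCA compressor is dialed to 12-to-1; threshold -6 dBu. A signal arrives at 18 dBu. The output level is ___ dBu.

-4 dBu

The input is 24 dB above the -6 dBu threshold.
At 12:1 the overshoot is divided by 12, leaving 2 dB above threshold.
That puts the output at -4 dBu.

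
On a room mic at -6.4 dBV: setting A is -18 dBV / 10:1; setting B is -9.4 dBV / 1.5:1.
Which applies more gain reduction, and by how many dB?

A: 11.6 dB over, compressed to 1.16 dB over, so 10.44 dB of GR.
B: 3 dB over, compressed to 2 dB over, so 1 dB of GR.
A reduces 9.44 dB more.

A, by 9.44 dB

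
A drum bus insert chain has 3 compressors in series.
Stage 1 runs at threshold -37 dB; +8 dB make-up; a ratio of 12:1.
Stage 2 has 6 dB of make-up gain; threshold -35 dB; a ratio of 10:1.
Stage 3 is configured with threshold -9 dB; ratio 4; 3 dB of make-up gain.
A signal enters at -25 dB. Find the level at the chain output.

Stage 1: 12 dB above -37 dB, reduced 12:1 to 1 dB above → -36 dB; +8 dB make-up → -28 dB.
Stage 2: 7 dB above -35 dB, reduced 10:1 to 0.7 dB above → -34.3 dB; +6 dB make-up → -28.3 dB.
Stage 3: -28.3 dB ≤ -9 dB, so stage 3 doesn't engage; make-up brings it to -25.3 dB.

-25.3 dB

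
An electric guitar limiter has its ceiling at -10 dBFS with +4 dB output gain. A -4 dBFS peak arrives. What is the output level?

At ∞:1, everything above -10 dBFS is held at the ceiling.
Output gain then adds 4 dB: -10 + 4 = -6 dBFS.

-6 dBFS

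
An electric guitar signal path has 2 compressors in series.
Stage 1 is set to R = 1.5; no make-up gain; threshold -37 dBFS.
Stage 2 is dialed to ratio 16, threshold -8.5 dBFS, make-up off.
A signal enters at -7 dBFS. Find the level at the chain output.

Stage 1: 30 dB above -37 dBFS, reduced 1.5:1 to 20 dB above → -17 dBFS.
Stage 2: -17 dBFS is at or below the -8.5 dBFS threshold — no compression; output -17 dBFS.

-17 dBFS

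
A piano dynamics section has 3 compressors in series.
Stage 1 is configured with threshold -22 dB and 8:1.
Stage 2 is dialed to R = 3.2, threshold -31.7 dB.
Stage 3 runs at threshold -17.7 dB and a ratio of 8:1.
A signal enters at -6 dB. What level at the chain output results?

Stage 1: -6 dB is 16 dB over -22 dB; at 8:1 that becomes 2 dB over, giving -20 dB.
Stage 2: 11.7 dB above -31.7 dB, reduced 3.2:1 to 3.65625 dB above → -28.04375 dB.
Stage 3: below threshold (-28.04375 ≤ -17.7); passes unchanged; output -28.04375 dB.

-28.04375 dB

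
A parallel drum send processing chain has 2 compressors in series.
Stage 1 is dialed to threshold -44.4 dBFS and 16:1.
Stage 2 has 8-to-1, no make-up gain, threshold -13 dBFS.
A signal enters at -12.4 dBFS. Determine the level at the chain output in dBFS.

Stage 1: overshoot 32 dB → 32/16 = 2 dB → -42.4 dBFS.
Stage 2: -42.4 dBFS is at or below the -13 dBFS threshold — no compression; output -42.4 dBFS.

-42.4 dBFS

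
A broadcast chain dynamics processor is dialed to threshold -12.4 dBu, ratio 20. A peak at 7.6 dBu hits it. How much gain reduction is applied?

19 dB

7.6 dBu exceeds the threshold by 20 dB.
A 20:1 ratio leaves 1 dB of that excess.
GR = overshoot in − overshoot out = 20 − 1 = 19 dB.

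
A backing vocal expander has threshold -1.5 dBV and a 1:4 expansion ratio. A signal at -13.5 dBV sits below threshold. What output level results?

Undershoot = (-1.5) − (-13.5) = 12 dB.
At 1:4, that expands to 48 dB under threshold.
Output = -1.5 − 48 = -49.5 dBV.

-49.5 dBV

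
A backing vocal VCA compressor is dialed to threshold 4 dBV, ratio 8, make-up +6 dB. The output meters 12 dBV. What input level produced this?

Remove make-up: 12 − 6 = 6 dBV.
That's 2 dB above the 4 dBV threshold.
Input overshoot = R × output overshoot = 16 dB → input = 4 + 16 = 20 dBV.

20 dBV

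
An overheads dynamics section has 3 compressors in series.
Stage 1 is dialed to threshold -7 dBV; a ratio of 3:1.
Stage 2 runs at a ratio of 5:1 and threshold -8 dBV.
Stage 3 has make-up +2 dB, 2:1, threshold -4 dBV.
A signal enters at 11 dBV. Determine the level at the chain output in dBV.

-4.6 dBV

Stage 1: 18 dB above -7 dBV, reduced 3:1 to 6 dB above → -1 dBV.
Stage 2: -1 dBV is 7 dB over -8 dBV; at 5:1 that becomes 1.4 dB over, giving -6.6 dBV.
Stage 3: -6.6 dBV is at or below the -4 dBV threshold — no compression; make-up brings it to -4.6 dBV.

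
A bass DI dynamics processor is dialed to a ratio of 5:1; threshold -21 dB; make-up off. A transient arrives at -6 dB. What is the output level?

The input is 15 dB above the -21 dB threshold.
The 15 dB excess becomes 3 dB after 5:1 reduction.
So the level is -21 + 3 = -18 dB.

-18 dB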